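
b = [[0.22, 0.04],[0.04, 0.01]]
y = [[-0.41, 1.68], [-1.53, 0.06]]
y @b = [[-0.02, 0.00], [-0.33, -0.06]]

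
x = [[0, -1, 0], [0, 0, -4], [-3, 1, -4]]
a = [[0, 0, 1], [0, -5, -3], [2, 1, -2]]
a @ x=[[-3, 1, -4], [9, -3, 32], [6, -4, 4]]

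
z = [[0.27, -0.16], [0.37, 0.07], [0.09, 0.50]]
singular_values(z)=[0.54, 0.46]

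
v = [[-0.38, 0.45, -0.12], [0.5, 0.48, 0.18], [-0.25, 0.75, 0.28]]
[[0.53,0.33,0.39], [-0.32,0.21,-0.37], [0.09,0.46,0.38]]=v @ [[-0.57, -0.13, -0.92],[0.38, 0.6, 0.14],[-1.22, -0.07, 0.15]]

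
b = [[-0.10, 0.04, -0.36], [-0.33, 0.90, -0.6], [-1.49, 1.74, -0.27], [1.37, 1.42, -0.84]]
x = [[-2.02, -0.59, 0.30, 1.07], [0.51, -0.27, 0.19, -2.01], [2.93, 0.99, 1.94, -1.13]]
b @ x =[[-0.83, -0.31, -0.72, 0.22], [-0.63, -0.64, -1.09, -1.48], [3.11, 0.14, -0.64, -4.79], [-4.50, -2.02, -0.95, -0.44]]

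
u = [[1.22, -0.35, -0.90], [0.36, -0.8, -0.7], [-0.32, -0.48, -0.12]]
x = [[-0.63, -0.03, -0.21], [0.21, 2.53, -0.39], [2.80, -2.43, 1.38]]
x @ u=[[-0.71, 0.35, 0.61], [1.29, -1.91, -1.91], [2.10, 0.30, -0.98]]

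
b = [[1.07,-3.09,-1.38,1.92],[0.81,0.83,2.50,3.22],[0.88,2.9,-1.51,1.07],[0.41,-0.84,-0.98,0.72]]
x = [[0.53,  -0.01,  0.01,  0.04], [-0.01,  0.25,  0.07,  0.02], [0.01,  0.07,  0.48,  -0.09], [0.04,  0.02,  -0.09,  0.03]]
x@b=[[0.58, -1.65, -0.81, 1.02], [0.26, 0.42, 0.51, 0.88], [0.45, 1.49, -0.48, 0.69], [-0.01, -0.39, 0.1, 0.07]]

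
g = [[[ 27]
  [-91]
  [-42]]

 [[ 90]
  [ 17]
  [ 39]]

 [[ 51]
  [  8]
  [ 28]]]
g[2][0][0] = 51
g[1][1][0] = 17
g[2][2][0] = 28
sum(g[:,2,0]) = 25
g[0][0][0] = 27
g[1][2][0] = 39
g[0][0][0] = 27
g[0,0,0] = 27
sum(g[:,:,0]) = 127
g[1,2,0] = 39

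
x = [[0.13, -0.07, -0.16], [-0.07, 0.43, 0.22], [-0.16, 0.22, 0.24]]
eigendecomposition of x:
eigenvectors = [[-0.30, 0.7, -0.65], [0.77, -0.23, -0.60], [0.57, 0.68, 0.47]]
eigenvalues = [0.62, -0.0, 0.18]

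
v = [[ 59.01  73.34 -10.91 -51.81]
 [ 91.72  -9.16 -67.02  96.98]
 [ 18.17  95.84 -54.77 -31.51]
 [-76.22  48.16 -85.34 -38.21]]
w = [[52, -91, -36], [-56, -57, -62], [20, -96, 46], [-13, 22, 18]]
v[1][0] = 91.72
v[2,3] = -31.51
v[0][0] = 59.01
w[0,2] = -36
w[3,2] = 18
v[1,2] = -67.02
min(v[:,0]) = -76.22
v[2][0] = 18.17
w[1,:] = [-56, -57, -62]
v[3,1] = 48.16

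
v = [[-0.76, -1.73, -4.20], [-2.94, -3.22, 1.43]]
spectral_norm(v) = 4.79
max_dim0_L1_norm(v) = 5.63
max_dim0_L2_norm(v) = 4.44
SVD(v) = [[-0.72,  -0.69], [-0.69,  0.72]] @ diag([4.7889809526150575, 4.396937733865488]) @ [[0.54, 0.73, 0.43], [-0.36, -0.26, 0.90]]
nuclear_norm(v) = 9.19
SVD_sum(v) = [[-1.86, -2.51, -1.48], [-1.79, -2.41, -1.41]] + [[1.10,0.78,-2.72], [-1.15,-0.81,2.84]]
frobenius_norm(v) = 6.50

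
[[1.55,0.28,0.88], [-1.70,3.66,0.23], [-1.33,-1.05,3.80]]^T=[[1.55, -1.7, -1.33], [0.28, 3.66, -1.05], [0.88, 0.23, 3.80]]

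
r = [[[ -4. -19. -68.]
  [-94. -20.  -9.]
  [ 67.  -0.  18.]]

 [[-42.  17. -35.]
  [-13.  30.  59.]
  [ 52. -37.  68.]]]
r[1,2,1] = -37.0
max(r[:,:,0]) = 67.0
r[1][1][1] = 30.0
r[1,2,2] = 68.0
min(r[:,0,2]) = -68.0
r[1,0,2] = -35.0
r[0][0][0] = -4.0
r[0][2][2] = 18.0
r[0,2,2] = 18.0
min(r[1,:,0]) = -42.0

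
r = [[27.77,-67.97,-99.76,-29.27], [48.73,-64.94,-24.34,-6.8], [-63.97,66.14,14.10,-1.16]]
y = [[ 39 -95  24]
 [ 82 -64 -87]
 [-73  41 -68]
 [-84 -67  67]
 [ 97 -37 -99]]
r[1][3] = -6.8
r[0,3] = -29.27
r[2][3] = -1.16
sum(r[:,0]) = 12.530000000000001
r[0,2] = -99.76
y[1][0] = 82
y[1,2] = -87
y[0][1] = -95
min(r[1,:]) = -64.94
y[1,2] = -87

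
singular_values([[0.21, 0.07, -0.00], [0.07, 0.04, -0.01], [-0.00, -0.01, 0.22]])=[0.24, 0.22, 0.01]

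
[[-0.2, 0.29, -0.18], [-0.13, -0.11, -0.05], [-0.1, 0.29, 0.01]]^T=[[-0.2, -0.13, -0.1], [0.29, -0.11, 0.29], [-0.18, -0.05, 0.01]]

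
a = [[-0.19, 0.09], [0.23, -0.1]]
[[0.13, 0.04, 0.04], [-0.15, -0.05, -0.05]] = a@[[-0.59, -0.26, -0.33], [0.19, -0.07, -0.22]]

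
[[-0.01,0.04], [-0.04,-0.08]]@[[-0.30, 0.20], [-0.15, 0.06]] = [[-0.0,  0.0], [0.02,  -0.01]]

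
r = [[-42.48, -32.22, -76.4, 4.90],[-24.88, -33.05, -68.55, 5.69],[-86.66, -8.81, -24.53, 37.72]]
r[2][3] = 37.72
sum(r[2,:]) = -82.28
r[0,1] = -32.22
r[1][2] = -68.55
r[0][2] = -76.4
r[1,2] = -68.55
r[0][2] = -76.4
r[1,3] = 5.69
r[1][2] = -68.55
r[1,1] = -33.05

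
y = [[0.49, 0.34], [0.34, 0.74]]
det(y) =0.247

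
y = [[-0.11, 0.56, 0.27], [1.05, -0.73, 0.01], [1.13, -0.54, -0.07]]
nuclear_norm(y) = 2.45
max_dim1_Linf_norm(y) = 1.13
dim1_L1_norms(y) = [0.94, 1.79, 1.74]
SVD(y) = [[-0.23, -0.95, -0.2], [0.70, -0.02, -0.72], [0.68, -0.30, 0.67]] @ diag([1.8286150098671572, 0.49888631704351966, 0.12157133031800936]) @ [[0.83,-0.55,-0.06],[-0.51,-0.72,-0.47],[0.22,0.42,-0.88]]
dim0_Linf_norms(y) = [1.13, 0.73, 0.27]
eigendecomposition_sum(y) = [[-0.48, 0.49, 0.10], [0.76, -0.76, -0.15], [0.72, -0.73, -0.14]] + [[0.38,  0.1,  0.15],[0.3,  0.08,  0.12],[0.39,  0.10,  0.16]] + [[-0.0, -0.03, 0.02], [-0.01, -0.04, 0.04], [0.02, 0.09, -0.08]]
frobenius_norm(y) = 1.90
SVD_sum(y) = [[-0.35,0.23,0.02], [1.06,-0.7,-0.07], [1.04,-0.68,-0.07]] + [[0.24, 0.34, 0.23],[0.0, 0.01, 0.00],[0.08, 0.11, 0.07]] + [[-0.01,-0.01,0.02], [-0.02,-0.04,0.08], [0.02,0.03,-0.07]]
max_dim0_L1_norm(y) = 2.29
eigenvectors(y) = [[0.42, -0.61, -0.24], [-0.66, -0.48, -0.41], [-0.63, -0.63, 0.88]]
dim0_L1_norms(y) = [2.29, 1.83, 0.35]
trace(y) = -0.91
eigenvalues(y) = [-1.39, 0.61, -0.13]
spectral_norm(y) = 1.83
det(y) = 0.11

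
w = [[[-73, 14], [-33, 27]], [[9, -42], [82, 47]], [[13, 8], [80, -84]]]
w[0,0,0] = -73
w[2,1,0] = 80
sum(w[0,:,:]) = -65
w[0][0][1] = 14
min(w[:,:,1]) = -84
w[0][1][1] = 27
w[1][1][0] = 82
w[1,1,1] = 47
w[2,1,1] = -84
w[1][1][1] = 47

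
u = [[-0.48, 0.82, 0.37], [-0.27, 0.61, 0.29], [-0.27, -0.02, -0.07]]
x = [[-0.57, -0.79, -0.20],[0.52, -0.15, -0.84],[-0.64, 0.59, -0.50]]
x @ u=[[0.54, -0.95, -0.43],  [0.02, 0.35, 0.21],  [0.28, -0.15, -0.03]]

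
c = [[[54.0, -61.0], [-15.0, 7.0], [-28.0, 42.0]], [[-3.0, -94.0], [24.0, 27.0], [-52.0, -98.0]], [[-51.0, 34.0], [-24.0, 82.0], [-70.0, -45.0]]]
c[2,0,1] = 34.0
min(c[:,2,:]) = -98.0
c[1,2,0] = -52.0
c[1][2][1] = -98.0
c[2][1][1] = 82.0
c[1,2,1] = -98.0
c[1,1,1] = 27.0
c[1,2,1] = -98.0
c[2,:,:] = [[-51.0, 34.0], [-24.0, 82.0], [-70.0, -45.0]]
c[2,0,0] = -51.0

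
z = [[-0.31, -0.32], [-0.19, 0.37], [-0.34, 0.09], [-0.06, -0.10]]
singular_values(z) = [0.51, 0.5]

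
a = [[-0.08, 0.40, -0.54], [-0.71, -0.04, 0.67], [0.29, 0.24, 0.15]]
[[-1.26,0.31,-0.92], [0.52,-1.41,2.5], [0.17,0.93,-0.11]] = a@[[0.7,2.03,-1.58], [-1.05,1.36,0.17], [1.45,0.13,2.06]]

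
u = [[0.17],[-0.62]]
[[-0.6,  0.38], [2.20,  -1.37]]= u@[[-3.55, 2.21]]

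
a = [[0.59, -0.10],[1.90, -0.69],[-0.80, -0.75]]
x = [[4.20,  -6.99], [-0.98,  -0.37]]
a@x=[[2.58, -4.09],[8.66, -13.03],[-2.63, 5.87]]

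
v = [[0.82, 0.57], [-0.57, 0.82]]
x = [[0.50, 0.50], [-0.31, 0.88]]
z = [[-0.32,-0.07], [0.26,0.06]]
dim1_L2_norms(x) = [0.71, 0.93]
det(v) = 1.00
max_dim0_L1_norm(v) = 1.39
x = z + v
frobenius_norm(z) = 0.42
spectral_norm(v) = 1.00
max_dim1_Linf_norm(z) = 0.32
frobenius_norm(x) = 1.17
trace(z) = -0.26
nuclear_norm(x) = 1.60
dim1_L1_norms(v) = [1.39, 1.39]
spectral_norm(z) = 0.42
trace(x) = 1.38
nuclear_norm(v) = 2.00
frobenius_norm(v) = 1.41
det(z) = -0.00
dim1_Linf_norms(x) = [0.5, 0.88]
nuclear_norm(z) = 0.42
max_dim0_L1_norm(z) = 0.58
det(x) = 0.59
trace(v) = 1.64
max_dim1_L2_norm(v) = 1.0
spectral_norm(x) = 1.01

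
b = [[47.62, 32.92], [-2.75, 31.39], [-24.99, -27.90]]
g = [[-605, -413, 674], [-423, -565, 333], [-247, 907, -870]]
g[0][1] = -413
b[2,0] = -24.99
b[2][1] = -27.9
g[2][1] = 907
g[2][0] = -247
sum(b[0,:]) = 80.53999999999999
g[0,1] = -413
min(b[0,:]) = 32.92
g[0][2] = 674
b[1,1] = 31.39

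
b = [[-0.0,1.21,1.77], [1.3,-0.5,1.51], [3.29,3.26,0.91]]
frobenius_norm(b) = 5.58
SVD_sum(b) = [[0.94, 0.92, 0.46], [0.71, 0.69, 0.35], [3.15, 3.08, 1.56]] + [[-0.09,  -0.45,  1.06], [-0.11,  -0.58,  1.36], [0.05,  0.26,  -0.62]] + [[-0.85, 0.74, 0.24], [0.7, -0.62, -0.2], [0.09, -0.08, -0.03]]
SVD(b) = [[0.28,0.58,-0.77], [0.21,0.74,0.64], [0.94,-0.34,0.09]] @ diag([4.983621830398918, 1.998744333776069, 1.505136053574361]) @ [[0.67, 0.66, 0.33], [-0.08, -0.39, 0.92], [0.74, -0.64, -0.21]]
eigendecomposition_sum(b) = [[1.23, 1.1, 1.15], [1.04, 0.94, 0.98], [2.23, 2.0, 2.09]] + [[-0.82, 0.95, 0.0], [0.61, -0.71, -0.00], [0.29, -0.34, -0.0]] + [[-0.41, -0.84, 0.62], [-0.35, -0.73, 0.53], [0.77, 1.6, -1.17]]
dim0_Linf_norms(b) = [3.29, 3.26, 1.77]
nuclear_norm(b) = 8.49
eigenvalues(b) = [4.25, -1.53, -2.31]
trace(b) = 0.41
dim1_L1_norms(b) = [2.98, 3.31, 7.46]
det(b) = 14.99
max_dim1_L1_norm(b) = 7.46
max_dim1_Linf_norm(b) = 3.29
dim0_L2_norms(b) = [3.54, 3.51, 2.5]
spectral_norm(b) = 4.98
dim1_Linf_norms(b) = [1.77, 1.51, 3.29]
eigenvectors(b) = [[-0.45, -0.77, -0.43], [-0.38, 0.57, -0.37], [-0.81, 0.27, 0.82]]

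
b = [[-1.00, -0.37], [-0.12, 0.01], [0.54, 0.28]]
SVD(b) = [[-0.87, -0.33],[-0.09, -0.63],[0.49, -0.70]] @ diag([1.2305256023742746, 0.08489253148203806]) @ [[0.93, 0.37], [0.37, -0.93]]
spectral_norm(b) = 1.23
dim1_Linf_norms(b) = [1.0, 0.12, 0.54]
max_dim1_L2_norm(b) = 1.07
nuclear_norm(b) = 1.32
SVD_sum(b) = [[-0.99,-0.40], [-0.1,-0.04], [0.56,0.23]] + [[-0.01, 0.03], [-0.02, 0.05], [-0.02, 0.05]]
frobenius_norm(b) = 1.23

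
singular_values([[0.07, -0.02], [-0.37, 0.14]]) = [0.4, 0.01]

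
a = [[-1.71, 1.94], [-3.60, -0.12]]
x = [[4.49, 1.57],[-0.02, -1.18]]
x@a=[[-13.33,8.52], [4.28,0.10]]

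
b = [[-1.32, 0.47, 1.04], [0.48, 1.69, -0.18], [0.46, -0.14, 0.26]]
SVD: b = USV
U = [[0.52, 0.84, 0.14], [-0.85, 0.52, 0.02], [-0.06, -0.13, 0.99]]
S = [1.77, 1.76, 0.49]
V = [[-0.63, -0.67, 0.38], [-0.52, 0.74, 0.43], [0.57, -0.07, 0.82]]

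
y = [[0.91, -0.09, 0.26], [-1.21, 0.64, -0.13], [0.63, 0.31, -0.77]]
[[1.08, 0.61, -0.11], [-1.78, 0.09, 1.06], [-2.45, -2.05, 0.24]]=y@[[0.25, -0.08, -0.05], [-1.77, 0.56, 1.62], [2.67, 2.82, 0.3]]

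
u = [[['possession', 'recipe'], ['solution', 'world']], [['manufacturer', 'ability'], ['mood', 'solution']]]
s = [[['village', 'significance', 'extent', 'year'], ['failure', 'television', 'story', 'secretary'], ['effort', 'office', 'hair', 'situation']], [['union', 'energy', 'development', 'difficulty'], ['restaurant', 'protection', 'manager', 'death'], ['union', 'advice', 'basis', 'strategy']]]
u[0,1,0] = 'solution'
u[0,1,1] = 'world'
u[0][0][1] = 'recipe'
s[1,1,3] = 'death'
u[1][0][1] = 'ability'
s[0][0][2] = 'extent'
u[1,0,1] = 'ability'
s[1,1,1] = 'protection'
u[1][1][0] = 'mood'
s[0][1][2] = 'story'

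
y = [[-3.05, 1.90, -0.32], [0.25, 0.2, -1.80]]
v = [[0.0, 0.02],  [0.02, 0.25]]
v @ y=[[0.00, 0.00, -0.04], [0.0, 0.09, -0.46]]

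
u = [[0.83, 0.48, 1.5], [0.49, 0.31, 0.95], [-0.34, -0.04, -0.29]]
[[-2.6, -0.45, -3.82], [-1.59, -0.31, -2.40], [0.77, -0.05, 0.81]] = u @ [[-1.41, 0.54, -0.75], [0.21, -0.81, -1.13], [-1.02, -0.34, -1.77]]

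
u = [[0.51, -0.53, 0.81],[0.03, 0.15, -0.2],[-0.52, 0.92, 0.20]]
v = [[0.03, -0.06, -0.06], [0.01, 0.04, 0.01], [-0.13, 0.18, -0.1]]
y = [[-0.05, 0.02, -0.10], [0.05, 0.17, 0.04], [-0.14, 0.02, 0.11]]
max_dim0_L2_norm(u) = 1.07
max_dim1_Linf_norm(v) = 0.18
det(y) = -0.00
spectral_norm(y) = 0.19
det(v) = -0.00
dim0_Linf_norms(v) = [0.13, 0.18, 0.1]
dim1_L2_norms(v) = [0.09, 0.04, 0.24]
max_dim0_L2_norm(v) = 0.19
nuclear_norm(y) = 0.47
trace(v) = -0.03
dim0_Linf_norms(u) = [0.52, 0.92, 0.81]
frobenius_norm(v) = 0.26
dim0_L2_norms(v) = [0.13, 0.19, 0.12]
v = y @ u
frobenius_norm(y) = 0.28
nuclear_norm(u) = 2.25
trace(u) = 0.86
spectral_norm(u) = 1.34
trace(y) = 0.23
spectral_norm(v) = 0.25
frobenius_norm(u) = 1.55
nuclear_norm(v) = 0.36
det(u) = 0.14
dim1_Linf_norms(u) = [0.81, 0.2, 0.92]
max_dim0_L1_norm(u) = 1.6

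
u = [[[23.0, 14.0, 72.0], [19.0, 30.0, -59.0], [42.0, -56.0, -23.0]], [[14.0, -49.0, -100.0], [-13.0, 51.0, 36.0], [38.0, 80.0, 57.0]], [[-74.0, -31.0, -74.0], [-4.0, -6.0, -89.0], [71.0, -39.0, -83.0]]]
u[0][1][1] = 30.0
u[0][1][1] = 30.0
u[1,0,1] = -49.0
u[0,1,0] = 19.0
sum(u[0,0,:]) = 109.0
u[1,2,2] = 57.0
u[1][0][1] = -49.0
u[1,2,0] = 38.0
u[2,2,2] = -83.0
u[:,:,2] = [[72.0, -59.0, -23.0], [-100.0, 36.0, 57.0], [-74.0, -89.0, -83.0]]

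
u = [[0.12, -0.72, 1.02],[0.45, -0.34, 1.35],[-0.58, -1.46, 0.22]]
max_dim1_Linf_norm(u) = 1.46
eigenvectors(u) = [[(0.84+0j), (-0.22+0.41j), (-0.22-0.41j)], [(-0.39+0j), -0.01+0.59j, -0.01-0.59j], [(-0.38+0j), -0.66+0.00j, -0.66-0.00j]]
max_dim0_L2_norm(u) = 1.71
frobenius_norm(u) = 2.50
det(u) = -0.01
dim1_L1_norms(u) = [1.86, 2.14, 2.26]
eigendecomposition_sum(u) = [[(-0+0j), 0.00-0.00j, 0.00-0.00j], [0.00-0.00j, -0.00+0.00j, -0.00+0.00j], [0.00-0.00j, (-0+0j), -0.00+0.00j]] + [[(0.06+0.27j), -0.36+0.40j, 0.51+0.19j],[(0.22+0.26j), -0.17+0.65j, (0.68-0.09j)],[(-0.29+0.26j), -0.73-0.18j, 0.11+0.75j]] + [[0.06-0.27j, -0.36-0.40j, (0.51-0.19j)], [(0.22-0.26j), (-0.17-0.65j), 0.68+0.09j], [(-0.29-0.26j), -0.73+0.18j, (0.11-0.75j)]]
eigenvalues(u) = [(-0+0j), 1.67j, -1.67j]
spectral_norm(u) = 2.09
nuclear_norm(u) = 3.46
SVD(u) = [[-0.59, 0.16, 0.79], [-0.58, 0.6, -0.55], [-0.56, -0.79, -0.26]] @ diag([2.0868353203746306, 1.3694192482827152, 0.0030443504589049855]) @ [[-0.0, 0.69, -0.72], [0.54, 0.61, 0.58], [-0.84, 0.39, 0.38]]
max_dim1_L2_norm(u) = 1.59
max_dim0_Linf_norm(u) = 1.46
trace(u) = -0.00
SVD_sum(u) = [[0.01, -0.85, 0.90], [0.01, -0.84, 0.88], [0.01, -0.8, 0.84]] + [[0.12, 0.13, 0.12],[0.44, 0.50, 0.47],[-0.59, -0.66, -0.62]] + [[-0.00, 0.0, 0.00], [0.0, -0.00, -0.0], [0.0, -0.0, -0.00]]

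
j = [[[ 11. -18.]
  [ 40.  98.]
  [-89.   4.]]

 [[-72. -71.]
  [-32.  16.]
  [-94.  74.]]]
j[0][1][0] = 40.0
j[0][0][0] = 11.0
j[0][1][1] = 98.0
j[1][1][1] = 16.0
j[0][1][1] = 98.0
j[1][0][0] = -72.0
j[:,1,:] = [[40.0, 98.0], [-32.0, 16.0]]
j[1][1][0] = -32.0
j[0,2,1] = 4.0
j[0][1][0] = 40.0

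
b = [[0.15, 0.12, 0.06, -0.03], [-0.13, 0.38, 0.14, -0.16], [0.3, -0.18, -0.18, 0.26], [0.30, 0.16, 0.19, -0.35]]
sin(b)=[[0.15, 0.12, 0.06, -0.03], [-0.13, 0.38, 0.14, -0.16], [0.30, -0.18, -0.18, 0.25], [0.30, 0.15, 0.18, -0.34]]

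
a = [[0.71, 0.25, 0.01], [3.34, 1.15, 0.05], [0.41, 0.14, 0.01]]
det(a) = -0.000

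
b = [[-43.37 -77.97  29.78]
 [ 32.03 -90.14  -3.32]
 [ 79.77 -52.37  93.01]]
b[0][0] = -43.37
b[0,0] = -43.37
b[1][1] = -90.14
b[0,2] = 29.78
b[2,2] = 93.01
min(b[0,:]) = -77.97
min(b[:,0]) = -43.37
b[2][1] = -52.37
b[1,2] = -3.32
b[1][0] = 32.03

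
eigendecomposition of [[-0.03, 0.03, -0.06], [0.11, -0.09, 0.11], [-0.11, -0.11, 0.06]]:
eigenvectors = [[(-0.41+0j), (-0.22+0.13j), (-0.22-0.13j)], [0.30+0.00j, (0.83+0j), (0.83-0j)], [0.86+0.00j, 0.40+0.29j, (0.4-0.29j)]]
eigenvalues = [(0.07+0j), (-0.07+0.06j), (-0.07-0.06j)]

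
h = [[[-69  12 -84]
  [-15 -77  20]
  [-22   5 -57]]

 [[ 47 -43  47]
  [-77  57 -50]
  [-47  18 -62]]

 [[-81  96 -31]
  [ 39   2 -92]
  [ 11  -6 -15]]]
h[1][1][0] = -77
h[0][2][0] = -22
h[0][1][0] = -15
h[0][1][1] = -77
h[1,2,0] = -47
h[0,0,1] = 12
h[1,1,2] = -50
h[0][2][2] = -57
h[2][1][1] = 2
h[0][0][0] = -69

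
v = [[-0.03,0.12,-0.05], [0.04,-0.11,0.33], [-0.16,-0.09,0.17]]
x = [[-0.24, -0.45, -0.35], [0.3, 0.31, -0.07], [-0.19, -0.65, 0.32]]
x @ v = [[0.05, 0.05, -0.20], [0.01, 0.01, 0.08], [-0.07, 0.02, -0.15]]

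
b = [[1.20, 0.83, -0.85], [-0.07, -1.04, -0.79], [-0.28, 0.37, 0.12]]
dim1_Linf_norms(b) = [1.2, 1.04, 0.37]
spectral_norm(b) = 1.71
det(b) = 0.66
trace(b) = 0.28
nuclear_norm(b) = 3.34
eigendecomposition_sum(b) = [[(1.2+0j), 0.26+0.00j, (-0.95+0j)], [(0.05+0j), 0.01+0.00j, -0.04+0.00j], [-0.25+0.00j, (-0.05+0j), (0.2+0j)]] + [[-0.00+0.09j, 0.28+0.30j, (0.05+0.48j)], [(-0.06-0.1j), -0.53-0.16j, -0.38-0.53j], [(-0.02+0.08j), 0.21+0.33j, (-0.04+0.46j)]] + [[-0.00-0.09j,  (0.28-0.3j),  (0.05-0.48j)],[-0.06+0.10j,  -0.53+0.16j,  -0.38+0.53j],[-0.02-0.08j,  (0.21-0.33j),  (-0.04-0.46j)]]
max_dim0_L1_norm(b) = 2.24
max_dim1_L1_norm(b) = 2.88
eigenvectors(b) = [[(0.98+0j), 0.45+0.25j, 0.45-0.25j], [(0.04+0j), (-0.7+0j), (-0.7-0j)], [-0.20+0.00j, (0.38+0.32j), 0.38-0.32j]]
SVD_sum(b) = [[1.16,1.01,-0.64], [-0.26,-0.23,0.14], [-0.01,-0.01,0.01]] + [[0.05, -0.19, -0.2], [0.25, -0.85, -0.89], [-0.08, 0.26, 0.28]] + [[-0.01, 0.01, -0.01], [-0.06, 0.03, -0.05], [-0.19, 0.12, -0.16]]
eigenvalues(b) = [(1.41+0j), (-0.56+0.39j), (-0.56-0.39j)]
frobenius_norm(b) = 2.19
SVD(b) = [[-0.98, -0.21, 0.07], [0.22, -0.93, 0.28], [0.01, 0.29, 0.96]] @ diag([1.707273513803547, 1.3391427416652788, 0.28916062406574167]) @ [[-0.70, -0.61, 0.38], [-0.20, 0.68, 0.71], [-0.69, 0.42, -0.59]]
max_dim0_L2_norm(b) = 1.38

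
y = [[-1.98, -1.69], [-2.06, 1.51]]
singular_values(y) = [2.86, 2.26]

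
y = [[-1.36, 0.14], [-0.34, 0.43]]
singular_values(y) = [1.42, 0.38]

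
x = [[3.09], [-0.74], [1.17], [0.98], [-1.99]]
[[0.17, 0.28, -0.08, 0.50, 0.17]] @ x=[[0.38]]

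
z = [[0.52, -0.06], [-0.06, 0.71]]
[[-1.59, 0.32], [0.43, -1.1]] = z @[[-3.01, 0.44],  [0.35, -1.51]]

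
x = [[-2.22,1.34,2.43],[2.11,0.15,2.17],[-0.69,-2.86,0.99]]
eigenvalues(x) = [(-3.31+0j), (1.12+2.97j), (1.12-2.97j)]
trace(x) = -1.08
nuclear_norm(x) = 9.68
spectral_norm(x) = 3.58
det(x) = -33.33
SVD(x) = [[-0.98, -0.12, -0.19], [-0.22, 0.3, 0.93], [-0.05, 0.95, -0.32]] @ diag([3.5790153557566065, 3.115597215688929, 2.9886289620576503]) @ [[0.49, -0.33, -0.81], [0.08, -0.90, 0.42], [0.87, 0.27, 0.41]]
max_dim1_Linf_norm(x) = 2.86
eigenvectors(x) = [[(0.88+0j), -0.14+0.37j, -0.14-0.37j], [-0.44+0.00j, 0.06+0.62j, (0.06-0.62j)], [(-0.15+0j), (-0.68+0j), (-0.68-0j)]]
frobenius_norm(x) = 5.61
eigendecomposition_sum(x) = [[-2.46-0.00j, (1.48-0j), (0.64+0j)], [(1.23+0j), (-0.74+0j), (-0.32-0j)], [(0.42+0j), -0.26+0.00j, -0.11-0.00j]] + [[0.12+0.39j,(-0.07+0.78j),(0.89-0.01j)], [(0.44+0.47j),0.45+1.15j,1.25-0.63j], [-0.56+0.43j,(-1.3+0.36j),(0.55+1.43j)]] + [[0.12-0.39j, (-0.07-0.78j), (0.89+0.01j)], [0.44-0.47j, (0.45-1.15j), (1.25+0.63j)], [(-0.56-0.43j), -1.30-0.36j, (0.55-1.43j)]]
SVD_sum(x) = [[-1.70, 1.17, 2.82], [-0.38, 0.26, 0.62], [-0.09, 0.06, 0.15]] + [[-0.03, 0.33, -0.15], [0.07, -0.85, 0.40], [0.23, -2.67, 1.24]] + [[-0.49,-0.15,-0.23], [2.41,0.74,1.15], [-0.83,-0.25,-0.40]]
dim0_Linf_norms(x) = [2.22, 2.86, 2.43]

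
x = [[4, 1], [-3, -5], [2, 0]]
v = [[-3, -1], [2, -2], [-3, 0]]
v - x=[[-7, -2], [5, 3], [-5, 0]]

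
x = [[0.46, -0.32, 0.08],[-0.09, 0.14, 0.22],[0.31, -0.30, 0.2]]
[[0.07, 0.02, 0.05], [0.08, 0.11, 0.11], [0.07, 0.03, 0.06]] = x @ [[0.28, 0.27, 0.3], [0.27, 0.41, 0.37], [0.3, 0.37, 0.37]]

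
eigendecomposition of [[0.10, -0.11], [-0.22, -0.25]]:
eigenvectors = [[0.88, 0.26],[-0.47, 0.97]]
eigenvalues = [0.16, -0.31]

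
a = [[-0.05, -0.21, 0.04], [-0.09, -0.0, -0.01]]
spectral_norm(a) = 0.22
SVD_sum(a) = [[-0.06, -0.21, 0.04],[-0.01, -0.02, 0.00]] + [[0.01, -0.00, 0.0], [-0.08, 0.02, -0.01]]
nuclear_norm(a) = 0.31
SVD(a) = [[-0.99, -0.1], [-0.10, 0.99]] @ diag([0.22049019288077787, 0.08822740415198316]) @ [[0.27, 0.95, -0.18],  [-0.96, 0.24, -0.16]]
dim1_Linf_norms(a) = [0.21, 0.09]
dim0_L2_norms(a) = [0.1, 0.21, 0.04]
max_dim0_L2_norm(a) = 0.21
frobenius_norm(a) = 0.24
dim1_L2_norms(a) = [0.22, 0.09]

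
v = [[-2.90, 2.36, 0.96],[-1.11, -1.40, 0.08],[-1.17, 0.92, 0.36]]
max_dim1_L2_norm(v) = 3.86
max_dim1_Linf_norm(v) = 2.9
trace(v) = -3.94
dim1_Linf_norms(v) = [2.9, 1.4, 1.17]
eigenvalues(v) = [(-1.96+1.5j), (-1.96-1.5j), (-0.03+0j)]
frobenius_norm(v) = 4.52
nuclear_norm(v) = 5.96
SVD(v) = [[-0.93, 0.01, -0.37],[-0.00, -1.00, -0.01],[-0.37, -0.01, 0.93]] @ diag([4.152730492064365, 1.7885721698767014, 0.02095360163322122]) @ [[0.75, -0.61, -0.25], [0.62, 0.78, -0.04], [-0.22, 0.12, -0.97]]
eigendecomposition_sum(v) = [[-1.45+0.34j, (1.18+1.55j), 0.48+0.12j], [-0.55-0.84j, -0.70+1.11j, (0.04+0.33j)], [(-0.59+0.12j), 0.46+0.64j, (0.19+0.05j)]] + [[(-1.45-0.34j), 1.18-1.55j, 0.48-0.12j], [-0.55+0.84j, (-0.7-1.11j), 0.04-0.33j], [-0.59-0.12j, 0.46-0.64j, (0.19-0.05j)]] + [[-0j, 0j, (-0.01+0j)],[-0.00+0.00j, -0.00-0.00j, 0.00-0.00j],[0.01-0.00j, 0.00+0.00j, -0.03+0.00j]]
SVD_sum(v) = [[-2.91, 2.35, 0.95], [-0.0, 0.00, 0.0], [-1.15, 0.93, 0.38]] + [[0.01, 0.01, -0.0], [-1.11, -1.4, 0.08], [-0.01, -0.02, 0.0]] + [[0.0, -0.0, 0.01], [0.00, -0.0, 0.0], [-0.00, 0.0, -0.02]]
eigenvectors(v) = [[-0.79+0.00j, (-0.79-0j), 0.22+0.00j], [(-0.18-0.5j), (-0.18+0.5j), -0.12+0.00j], [(-0.32-0.01j), -0.32+0.01j, (0.97+0j)]]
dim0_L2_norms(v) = [3.32, 2.89, 1.03]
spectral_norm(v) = 4.15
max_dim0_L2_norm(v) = 3.32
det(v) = -0.16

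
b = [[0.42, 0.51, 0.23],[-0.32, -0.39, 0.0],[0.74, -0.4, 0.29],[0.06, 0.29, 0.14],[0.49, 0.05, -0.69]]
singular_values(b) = [1.04, 0.81, 0.79]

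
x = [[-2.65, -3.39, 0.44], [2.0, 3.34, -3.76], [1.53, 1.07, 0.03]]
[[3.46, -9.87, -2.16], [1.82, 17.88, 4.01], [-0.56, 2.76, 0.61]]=x@[[1.20,  0.09,  0.03], [-2.19,  2.52,  0.54], [-1.79,  -2.47,  -0.57]]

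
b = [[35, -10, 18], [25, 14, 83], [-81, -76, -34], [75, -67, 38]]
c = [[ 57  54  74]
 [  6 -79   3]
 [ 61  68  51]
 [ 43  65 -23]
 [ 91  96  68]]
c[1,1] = -79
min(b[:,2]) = -34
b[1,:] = [25, 14, 83]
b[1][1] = 14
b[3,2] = 38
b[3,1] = -67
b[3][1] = -67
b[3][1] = -67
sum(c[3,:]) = 85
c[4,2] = 68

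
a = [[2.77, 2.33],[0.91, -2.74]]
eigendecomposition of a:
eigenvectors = [[0.99,-0.37], [0.15,0.93]]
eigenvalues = [3.13, -3.1]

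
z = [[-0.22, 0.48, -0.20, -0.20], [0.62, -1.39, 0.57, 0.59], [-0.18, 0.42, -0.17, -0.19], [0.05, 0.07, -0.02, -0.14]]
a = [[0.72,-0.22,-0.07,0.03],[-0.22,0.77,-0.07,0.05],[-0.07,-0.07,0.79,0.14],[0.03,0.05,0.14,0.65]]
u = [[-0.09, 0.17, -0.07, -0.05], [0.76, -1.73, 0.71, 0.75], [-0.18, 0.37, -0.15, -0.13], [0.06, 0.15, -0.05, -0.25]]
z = a @ u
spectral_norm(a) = 0.97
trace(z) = -1.92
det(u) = -0.00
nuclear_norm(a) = 2.93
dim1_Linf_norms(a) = [0.72, 0.77, 0.79, 0.65]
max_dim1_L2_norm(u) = 2.15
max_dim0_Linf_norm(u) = 1.73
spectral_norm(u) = 2.22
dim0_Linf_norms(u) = [0.76, 1.73, 0.71, 0.75]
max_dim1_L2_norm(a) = 0.81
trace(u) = -2.22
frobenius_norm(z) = 1.91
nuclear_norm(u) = 2.45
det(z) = -0.00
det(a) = 0.24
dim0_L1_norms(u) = [1.09, 2.42, 0.98, 1.18]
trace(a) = 2.93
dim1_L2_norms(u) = [0.21, 2.15, 0.46, 0.3]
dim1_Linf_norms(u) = [0.17, 1.73, 0.37, 0.25]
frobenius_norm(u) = 2.23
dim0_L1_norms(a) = [1.04, 1.11, 1.07, 0.87]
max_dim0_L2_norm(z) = 1.53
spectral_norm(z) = 1.91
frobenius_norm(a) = 1.52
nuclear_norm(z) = 2.05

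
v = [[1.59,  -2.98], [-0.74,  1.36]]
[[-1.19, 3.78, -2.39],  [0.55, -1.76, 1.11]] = v@ [[-0.39, 2.3, -1.09], [0.19, -0.04, 0.22]]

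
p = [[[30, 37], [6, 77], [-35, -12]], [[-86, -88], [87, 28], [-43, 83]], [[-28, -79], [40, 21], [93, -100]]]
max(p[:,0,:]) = 37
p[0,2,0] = -35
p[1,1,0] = 87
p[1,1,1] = 28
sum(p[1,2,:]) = 40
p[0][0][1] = 37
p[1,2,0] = -43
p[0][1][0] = 6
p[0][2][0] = -35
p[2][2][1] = -100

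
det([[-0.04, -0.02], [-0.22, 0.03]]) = -0.006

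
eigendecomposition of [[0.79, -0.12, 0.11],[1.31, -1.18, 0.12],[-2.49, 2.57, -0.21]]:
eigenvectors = [[-0.08, -0.65, -0.15],[-0.42, -0.44, -0.06],[0.90, 0.62, 0.99]]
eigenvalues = [-1.2, 0.61, -0.0]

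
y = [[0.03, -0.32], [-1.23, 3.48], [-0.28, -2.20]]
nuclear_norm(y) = 5.10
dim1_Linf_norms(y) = [0.32, 3.48, 2.2]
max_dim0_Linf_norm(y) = 3.48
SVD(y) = [[0.08, -0.05], [-0.87, -0.50], [0.49, -0.87]] @ diag([4.228647660935658, 0.8738071638887993]) @ [[0.22, -0.98], [0.98, 0.22]]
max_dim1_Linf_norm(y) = 3.48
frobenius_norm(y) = 4.32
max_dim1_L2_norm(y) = 3.69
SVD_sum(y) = [[0.07,-0.31], [-0.81,3.58], [0.46,-2.03]] + [[-0.04,-0.01],  [-0.42,-0.10],  [-0.74,-0.17]]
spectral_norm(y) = 4.23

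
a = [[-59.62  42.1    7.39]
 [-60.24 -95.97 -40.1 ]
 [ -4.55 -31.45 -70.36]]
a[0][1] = 42.1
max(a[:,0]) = -4.55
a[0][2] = 7.39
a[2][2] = -70.36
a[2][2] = -70.36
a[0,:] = [-59.62, 42.1, 7.39]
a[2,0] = -4.55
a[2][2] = -70.36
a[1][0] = -60.24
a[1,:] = [-60.24, -95.97, -40.1]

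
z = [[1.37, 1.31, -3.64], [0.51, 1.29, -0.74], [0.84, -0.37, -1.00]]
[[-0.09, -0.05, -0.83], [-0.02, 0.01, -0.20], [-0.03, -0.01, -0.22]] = z @ [[-0.01, 0.03, -0.02], [-0.00, 0.01, -0.03], [0.02, 0.03, 0.21]]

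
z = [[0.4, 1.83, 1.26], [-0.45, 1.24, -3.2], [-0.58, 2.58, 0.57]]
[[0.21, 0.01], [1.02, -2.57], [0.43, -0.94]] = z@[[0.13, 0.20],[0.25, -0.45],[-0.24, 0.6]]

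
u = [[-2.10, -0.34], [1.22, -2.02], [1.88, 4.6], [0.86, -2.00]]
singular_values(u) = [5.54, 2.98]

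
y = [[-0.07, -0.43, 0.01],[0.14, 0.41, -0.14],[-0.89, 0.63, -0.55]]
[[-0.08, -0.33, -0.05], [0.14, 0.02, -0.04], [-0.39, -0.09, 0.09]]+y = [[-0.15, -0.76, -0.04], [0.28, 0.43, -0.18], [-1.28, 0.54, -0.46]]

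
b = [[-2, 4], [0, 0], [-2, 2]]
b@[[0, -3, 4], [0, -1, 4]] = [[0, 2, 8], [0, 0, 0], [0, 4, 0]]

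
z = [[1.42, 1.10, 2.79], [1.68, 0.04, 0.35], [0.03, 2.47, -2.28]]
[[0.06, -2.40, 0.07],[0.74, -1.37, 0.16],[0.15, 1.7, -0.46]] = z @ [[0.48,  -0.7,  0.09], [-0.11,  0.17,  -0.15], [-0.18,  -0.57,  0.04]]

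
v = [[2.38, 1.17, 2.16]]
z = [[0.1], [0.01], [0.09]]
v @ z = [[0.44]]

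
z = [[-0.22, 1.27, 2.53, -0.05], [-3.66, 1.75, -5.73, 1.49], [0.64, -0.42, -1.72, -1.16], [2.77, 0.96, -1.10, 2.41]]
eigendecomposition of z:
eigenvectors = [[-0.62+0.00j, 0.05-0.40j, 0.05+0.40j, 0.10+0.00j], [0.17+0.00j, 0.79+0.00j, 0.79-0.00j, (0.71+0j)], [(0.65+0j), 0.00-0.09j, 0.00+0.09j, (-0.18+0j)], [0.41+0.00j, -0.45-0.04j, (-0.45+0.04j), (0.68+0j)]]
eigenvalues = [(-3.17+0j), (0.65+2.44j), (0.65-2.44j), (4.1+0j)]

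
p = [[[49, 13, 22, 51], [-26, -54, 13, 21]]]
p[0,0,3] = 51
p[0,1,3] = 21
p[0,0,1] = 13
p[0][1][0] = -26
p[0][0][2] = 22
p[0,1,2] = 13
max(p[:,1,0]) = -26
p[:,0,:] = [[49, 13, 22, 51]]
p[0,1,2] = 13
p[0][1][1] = -54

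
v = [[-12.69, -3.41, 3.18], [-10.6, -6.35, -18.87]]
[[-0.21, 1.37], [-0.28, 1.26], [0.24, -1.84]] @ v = [[-11.86, -7.98, -26.52], [-9.8, -7.05, -24.67], [16.46, 10.87, 35.48]]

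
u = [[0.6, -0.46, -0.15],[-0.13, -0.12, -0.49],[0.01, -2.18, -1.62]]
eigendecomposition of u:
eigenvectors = [[0.90, -0.55, 0.09], [-0.32, -0.56, 0.24], [0.3, 0.63, 0.97]]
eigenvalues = [0.71, 0.3, -2.16]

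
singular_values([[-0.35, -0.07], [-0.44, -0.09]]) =[0.57, 0.0]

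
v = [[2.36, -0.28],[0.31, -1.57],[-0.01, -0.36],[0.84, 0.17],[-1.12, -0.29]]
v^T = [[2.36, 0.31, -0.01, 0.84, -1.12], [-0.28, -1.57, -0.36, 0.17, -0.29]]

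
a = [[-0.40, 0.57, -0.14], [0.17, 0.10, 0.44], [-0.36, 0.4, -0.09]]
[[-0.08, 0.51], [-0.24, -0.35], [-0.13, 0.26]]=a@[[0.79, 1.06],[0.19, 1.27],[-0.90, -1.5]]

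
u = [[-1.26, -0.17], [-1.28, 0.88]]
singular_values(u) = [1.88, 0.71]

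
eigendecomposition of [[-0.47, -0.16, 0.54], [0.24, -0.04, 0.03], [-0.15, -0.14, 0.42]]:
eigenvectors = [[0.74,-0.04,0.46], [-0.67,-0.95,0.48], [0.02,-0.32,0.75]]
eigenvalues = [-0.31, -0.02, 0.24]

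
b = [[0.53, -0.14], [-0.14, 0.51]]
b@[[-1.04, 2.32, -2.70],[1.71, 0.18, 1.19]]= [[-0.79, 1.20, -1.60],[1.02, -0.23, 0.98]]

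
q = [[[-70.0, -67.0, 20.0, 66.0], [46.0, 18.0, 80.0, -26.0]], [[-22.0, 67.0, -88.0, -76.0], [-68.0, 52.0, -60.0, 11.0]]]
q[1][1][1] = 52.0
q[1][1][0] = -68.0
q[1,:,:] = [[-22.0, 67.0, -88.0, -76.0], [-68.0, 52.0, -60.0, 11.0]]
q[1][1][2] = -60.0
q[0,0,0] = -70.0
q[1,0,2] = -88.0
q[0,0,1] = -67.0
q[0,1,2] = 80.0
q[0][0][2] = 20.0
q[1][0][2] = -88.0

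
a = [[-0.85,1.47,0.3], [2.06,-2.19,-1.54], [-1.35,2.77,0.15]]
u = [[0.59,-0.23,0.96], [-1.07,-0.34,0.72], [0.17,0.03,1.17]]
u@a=[[-2.27, 4.03, 0.68], [-0.76, 1.17, 0.31], [-1.66, 3.43, 0.18]]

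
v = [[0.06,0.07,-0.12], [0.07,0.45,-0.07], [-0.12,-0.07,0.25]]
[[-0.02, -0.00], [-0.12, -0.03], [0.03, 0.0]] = v @ [[-0.12, -0.21], [-0.26, -0.06], [-0.03, -0.11]]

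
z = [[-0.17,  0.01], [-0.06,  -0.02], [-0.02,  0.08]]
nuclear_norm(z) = 0.26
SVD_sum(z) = [[-0.17, 0.01], [-0.06, 0.00], [-0.03, 0.00]] + [[-0.00, -0.0], [-0.00, -0.02], [0.01, 0.08]]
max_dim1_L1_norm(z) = 0.18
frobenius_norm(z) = 0.20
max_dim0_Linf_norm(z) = 0.17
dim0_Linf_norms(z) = [0.17, 0.08]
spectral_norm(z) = 0.18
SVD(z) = [[-0.94, -0.04], [-0.32, -0.3], [-0.14, 0.95]] @ diag([0.18184752699962847, 0.08204557833374933]) @ [[1.0,-0.08], [0.08,1.00]]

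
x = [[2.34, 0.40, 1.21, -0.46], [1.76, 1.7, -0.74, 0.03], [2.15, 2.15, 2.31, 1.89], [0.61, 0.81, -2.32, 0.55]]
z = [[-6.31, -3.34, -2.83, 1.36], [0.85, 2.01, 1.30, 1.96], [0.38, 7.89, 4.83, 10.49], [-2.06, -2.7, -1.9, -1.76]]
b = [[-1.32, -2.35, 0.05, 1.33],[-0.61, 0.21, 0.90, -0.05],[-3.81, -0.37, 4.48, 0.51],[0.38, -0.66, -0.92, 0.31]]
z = b @ x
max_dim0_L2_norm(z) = 10.9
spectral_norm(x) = 4.99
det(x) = 16.01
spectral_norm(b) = 6.19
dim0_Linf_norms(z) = [6.31, 7.89, 4.83, 10.49]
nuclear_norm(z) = 22.74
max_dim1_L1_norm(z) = 23.59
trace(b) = 3.68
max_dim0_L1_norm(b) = 6.35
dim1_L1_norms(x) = [4.41, 4.23, 8.5, 4.29]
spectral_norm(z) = 15.04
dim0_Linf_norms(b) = [3.81, 2.35, 4.48, 1.33]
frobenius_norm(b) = 6.84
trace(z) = -1.23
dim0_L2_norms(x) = [3.68, 2.89, 3.57, 2.02]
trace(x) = 6.90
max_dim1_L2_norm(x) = 4.26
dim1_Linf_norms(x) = [2.34, 1.76, 2.31, 2.32]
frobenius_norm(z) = 16.89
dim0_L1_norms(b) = [6.12, 3.59, 6.35, 2.2]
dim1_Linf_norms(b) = [2.35, 0.9, 4.48, 0.92]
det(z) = -0.01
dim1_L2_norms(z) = [7.8, 3.21, 13.99, 4.27]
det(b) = 0.00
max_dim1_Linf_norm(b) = 4.48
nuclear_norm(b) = 9.10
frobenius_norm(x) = 6.22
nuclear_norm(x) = 10.57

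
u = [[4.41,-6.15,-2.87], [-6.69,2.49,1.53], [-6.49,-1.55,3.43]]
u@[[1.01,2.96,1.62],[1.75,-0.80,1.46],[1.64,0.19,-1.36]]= [[-11.02, 17.43, 2.07], [0.11, -21.50, -9.28], [-3.64, -17.32, -17.44]]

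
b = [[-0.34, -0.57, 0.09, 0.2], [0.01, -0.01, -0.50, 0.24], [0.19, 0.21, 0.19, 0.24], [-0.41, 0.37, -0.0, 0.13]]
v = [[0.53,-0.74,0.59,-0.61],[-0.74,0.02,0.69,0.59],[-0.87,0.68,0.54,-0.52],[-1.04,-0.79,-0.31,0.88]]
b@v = [[-0.04,0.14,-0.61,0.0], [0.20,-0.54,-0.35,0.46], [-0.47,-0.2,0.29,0.12], [-0.63,0.21,-0.03,0.58]]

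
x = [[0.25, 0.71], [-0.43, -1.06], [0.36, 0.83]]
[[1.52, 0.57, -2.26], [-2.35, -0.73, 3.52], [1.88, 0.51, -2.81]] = x @ [[1.55, -2.33, -2.63],  [1.59, 1.63, -2.25]]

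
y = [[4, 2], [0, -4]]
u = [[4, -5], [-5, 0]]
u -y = [[0, -7], [-5, 4]]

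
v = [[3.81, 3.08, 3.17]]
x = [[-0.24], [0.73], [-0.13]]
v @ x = [[0.92]]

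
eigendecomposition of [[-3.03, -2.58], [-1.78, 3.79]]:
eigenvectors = [[-0.97, 0.33], [-0.23, -0.94]]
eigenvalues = [-3.65, 4.41]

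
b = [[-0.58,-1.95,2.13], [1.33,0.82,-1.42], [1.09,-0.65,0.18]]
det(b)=0.190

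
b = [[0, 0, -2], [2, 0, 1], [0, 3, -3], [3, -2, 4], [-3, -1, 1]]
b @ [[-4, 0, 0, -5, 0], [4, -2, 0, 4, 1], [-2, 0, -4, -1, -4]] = [[4, 0, 8, 2, 8], [-10, 0, -4, -11, -4], [18, -6, 12, 15, 15], [-28, 4, -16, -27, -18], [6, 2, -4, 10, -5]]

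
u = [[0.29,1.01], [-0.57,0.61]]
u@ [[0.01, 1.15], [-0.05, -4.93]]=[[-0.05,-4.65], [-0.04,-3.66]]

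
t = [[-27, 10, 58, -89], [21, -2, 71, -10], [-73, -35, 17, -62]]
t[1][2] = 71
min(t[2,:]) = -73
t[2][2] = 17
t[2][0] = -73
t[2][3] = -62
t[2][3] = -62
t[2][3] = -62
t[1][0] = 21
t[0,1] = 10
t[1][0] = 21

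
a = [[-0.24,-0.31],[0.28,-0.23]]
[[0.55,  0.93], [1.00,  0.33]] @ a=[[0.13, -0.38],[-0.15, -0.39]]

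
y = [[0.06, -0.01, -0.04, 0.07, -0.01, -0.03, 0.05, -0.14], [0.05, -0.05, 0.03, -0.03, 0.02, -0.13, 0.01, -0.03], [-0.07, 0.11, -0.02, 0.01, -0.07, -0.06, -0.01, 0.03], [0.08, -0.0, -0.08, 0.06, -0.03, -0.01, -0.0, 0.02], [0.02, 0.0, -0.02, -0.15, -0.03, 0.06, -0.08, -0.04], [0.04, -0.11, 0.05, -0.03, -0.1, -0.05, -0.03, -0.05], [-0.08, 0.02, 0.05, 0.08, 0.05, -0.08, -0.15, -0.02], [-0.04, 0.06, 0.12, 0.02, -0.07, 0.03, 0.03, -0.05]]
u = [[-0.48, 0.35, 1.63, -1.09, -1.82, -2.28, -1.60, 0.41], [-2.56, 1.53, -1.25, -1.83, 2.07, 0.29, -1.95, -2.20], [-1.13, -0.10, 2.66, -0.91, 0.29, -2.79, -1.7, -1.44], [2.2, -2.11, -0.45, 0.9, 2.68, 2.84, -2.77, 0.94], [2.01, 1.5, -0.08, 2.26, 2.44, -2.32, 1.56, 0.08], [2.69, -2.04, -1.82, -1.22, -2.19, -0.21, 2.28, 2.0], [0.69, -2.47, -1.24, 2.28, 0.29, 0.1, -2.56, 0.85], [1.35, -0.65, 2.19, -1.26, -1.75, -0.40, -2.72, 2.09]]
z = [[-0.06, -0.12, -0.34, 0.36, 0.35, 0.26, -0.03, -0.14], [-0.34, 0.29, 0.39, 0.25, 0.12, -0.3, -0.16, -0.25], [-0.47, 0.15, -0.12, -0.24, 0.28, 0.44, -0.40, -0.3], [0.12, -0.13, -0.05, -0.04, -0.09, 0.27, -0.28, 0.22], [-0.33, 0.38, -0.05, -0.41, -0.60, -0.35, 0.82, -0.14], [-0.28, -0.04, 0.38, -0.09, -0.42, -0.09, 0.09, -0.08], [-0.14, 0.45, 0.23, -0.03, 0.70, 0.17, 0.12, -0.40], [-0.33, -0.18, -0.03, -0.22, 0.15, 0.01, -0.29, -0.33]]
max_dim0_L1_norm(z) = 2.71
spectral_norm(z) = 1.51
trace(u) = 6.37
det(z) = 0.00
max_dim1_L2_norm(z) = 1.26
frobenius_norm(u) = 14.07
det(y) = -0.00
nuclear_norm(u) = 33.89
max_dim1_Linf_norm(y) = 0.15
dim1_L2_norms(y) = [0.18, 0.16, 0.16, 0.13, 0.19, 0.18, 0.22, 0.17]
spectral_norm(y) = 0.25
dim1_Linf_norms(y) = [0.14, 0.13, 0.11, 0.08, 0.15, 0.11, 0.15, 0.12]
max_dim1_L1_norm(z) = 3.08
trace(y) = -0.23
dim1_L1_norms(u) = [9.66, 13.68, 11.02, 14.89, 12.25, 14.45, 10.48, 12.41]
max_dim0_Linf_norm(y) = 0.15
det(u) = -1335.71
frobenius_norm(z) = 2.36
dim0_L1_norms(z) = [2.07, 1.74, 1.59, 1.64, 2.71, 1.89, 2.19, 1.86]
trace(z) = -0.83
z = y @ u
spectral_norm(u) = 7.80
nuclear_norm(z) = 5.48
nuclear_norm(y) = 1.32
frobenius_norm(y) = 0.50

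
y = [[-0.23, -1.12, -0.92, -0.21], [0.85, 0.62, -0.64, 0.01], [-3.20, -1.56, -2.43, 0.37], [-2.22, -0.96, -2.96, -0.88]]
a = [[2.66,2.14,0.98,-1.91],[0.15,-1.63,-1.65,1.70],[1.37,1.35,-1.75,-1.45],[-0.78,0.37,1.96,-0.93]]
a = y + [[2.89,3.26,1.9,-1.70], [-0.7,-2.25,-1.01,1.69], [4.57,2.91,0.68,-1.82], [1.44,1.33,4.92,-0.05]]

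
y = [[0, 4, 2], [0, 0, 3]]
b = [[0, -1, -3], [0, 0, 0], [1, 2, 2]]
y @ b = [[2, 4, 4], [3, 6, 6]]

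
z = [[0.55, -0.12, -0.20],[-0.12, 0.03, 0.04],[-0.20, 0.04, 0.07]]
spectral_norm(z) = 0.65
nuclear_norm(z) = 0.66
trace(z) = 0.65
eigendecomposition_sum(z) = [[0.55,-0.12,-0.2], [-0.12,0.03,0.04], [-0.2,0.04,0.07]] + [[-0.0, -0.00, -0.0], [-0.0, -0.0, -0.00], [-0.0, -0.0, -0.0]] + [[0.00, 0.00, -0.00], [0.00, 0.0, -0.0], [-0.00, -0.00, 0.0]]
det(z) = -0.00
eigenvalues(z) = [0.65, -0.0, 0.01]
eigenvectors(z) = [[0.92, -0.39, -0.05], [-0.20, -0.37, -0.91], [-0.33, -0.85, 0.42]]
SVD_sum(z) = [[0.55, -0.12, -0.2],[-0.12, 0.03, 0.04],[-0.20, 0.04, 0.07]] + [[0.0, 0.00, -0.00], [0.0, 0.0, -0.00], [-0.0, -0.0, 0.00]] + [[-0.0, -0.00, -0.00], [-0.00, -0.00, -0.0], [-0.0, -0.00, -0.0]]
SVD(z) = [[-0.92,  -0.05,  0.39], [0.2,  -0.91,  0.37], [0.33,  0.42,  0.85]] @ diag([0.6482722485719017, 0.005424531863774548, 0.0036967804356760788]) @ [[-0.92, 0.20, 0.33], [-0.05, -0.91, 0.42], [-0.39, -0.37, -0.85]]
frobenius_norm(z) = 0.65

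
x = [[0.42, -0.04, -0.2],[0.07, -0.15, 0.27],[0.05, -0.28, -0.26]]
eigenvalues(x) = [(0.41+0j), (-0.2+0.28j), (-0.2-0.28j)]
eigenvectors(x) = [[(0.99+0j), -0.08+0.19j, -0.08-0.19j], [(0.13+0j), 0.70+0.00j, 0.70-0.00j], [(0.02+0j), -0.11+0.68j, (-0.11-0.68j)]]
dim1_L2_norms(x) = [0.47, 0.32, 0.39]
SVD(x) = [[-0.82,-0.47,-0.34], [0.16,-0.75,0.64], [-0.56,0.46,0.69]] @ diag([0.5283182320151992, 0.3225414544968687, 0.289217661721027]) @ [[-0.68,0.31,0.66],[-0.7,0.00,-0.72],[-0.23,-0.95,0.21]]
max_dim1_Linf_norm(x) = 0.42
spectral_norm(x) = 0.53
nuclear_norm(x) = 1.14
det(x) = 0.05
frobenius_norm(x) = 0.68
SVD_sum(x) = [[0.29, -0.13, -0.29], [-0.06, 0.03, 0.06], [0.20, -0.09, -0.2]] + [[0.11,-0.0,0.11], [0.17,-0.00,0.17], [-0.1,0.0,-0.11]] + [[0.02,  0.09,  -0.02], [-0.04,  -0.18,  0.04], [-0.04,  -0.19,  0.04]]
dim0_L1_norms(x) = [0.54, 0.47, 0.73]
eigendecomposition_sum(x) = [[(0.41+0j), 0.03-0.00j, (-0.11+0j)], [(0.05+0j), -0j, -0.01+0.00j], [0.01+0.00j, 0.00-0.00j, -0.00+0.00j]] + [[0.01+0.00j, -0.03-0.04j, (-0.04+0.03j)],[(0.01-0.02j), (-0.08+0.16j), (0.14+0.11j)],[0.02+0.01j, (-0.14-0.1j), -0.13+0.12j]] + [[0.01-0.00j,-0.03+0.04j,-0.04-0.03j], [(0.01+0.02j),(-0.08-0.16j),(0.14-0.11j)], [0.02-0.01j,(-0.14+0.1j),(-0.13-0.12j)]]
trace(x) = 0.01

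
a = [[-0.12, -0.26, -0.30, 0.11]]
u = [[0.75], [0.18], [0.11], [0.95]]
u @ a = [[-0.09, -0.2, -0.22, 0.08], [-0.02, -0.05, -0.05, 0.02], [-0.01, -0.03, -0.03, 0.01], [-0.11, -0.25, -0.28, 0.1]]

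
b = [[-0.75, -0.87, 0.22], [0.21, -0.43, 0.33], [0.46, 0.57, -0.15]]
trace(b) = -1.33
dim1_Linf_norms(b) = [0.87, 0.43, 0.57]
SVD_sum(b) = [[-0.67, -0.91, 0.27], [-0.17, -0.23, 0.07], [0.43, 0.58, -0.17]] + [[-0.08, 0.04, -0.05], [0.38, -0.20, 0.26], [0.03, -0.02, 0.02]] + [[-0.0, 0.00, 0.00], [-0.00, 0.00, 0.00], [-0.00, 0.0, 0.0]]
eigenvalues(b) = [0.01, -0.46, -0.88]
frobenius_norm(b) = 1.50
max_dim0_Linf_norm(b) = 0.87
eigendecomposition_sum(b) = [[-0.00, -0.00, -0.0],[0.0, 0.00, 0.01],[0.01, 0.00, 0.01]] + [[-0.42, 0.92, -0.69],  [0.2, -0.45, 0.33],  [0.25, -0.55, 0.41]] + [[-0.33, -1.79, 0.91],[0.00, 0.02, -0.01],[0.20, 1.12, -0.57]]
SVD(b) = [[-0.82, 0.20, 0.53], [-0.21, -0.98, 0.04], [0.53, -0.08, 0.85]] @ diag([1.4142707400853818, 0.5143154241376106, 0.004232993325826378]) @ [[0.58, 0.78, -0.23], [-0.75, 0.40, -0.52], [-0.31, 0.48, 0.82]]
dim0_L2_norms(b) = [0.9, 1.13, 0.42]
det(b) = 0.00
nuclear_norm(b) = 1.93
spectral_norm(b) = 1.41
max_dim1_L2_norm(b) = 1.17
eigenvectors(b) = [[0.31,-0.79,-0.85], [-0.48,0.38,0.01], [-0.82,0.47,0.53]]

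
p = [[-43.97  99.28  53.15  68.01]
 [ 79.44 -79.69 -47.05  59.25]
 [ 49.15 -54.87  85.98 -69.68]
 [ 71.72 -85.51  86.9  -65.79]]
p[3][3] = -65.79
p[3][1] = -85.51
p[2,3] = -69.68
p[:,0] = [-43.97, 79.44, 49.15, 71.72]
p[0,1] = 99.28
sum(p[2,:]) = 10.579999999999998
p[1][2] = -47.05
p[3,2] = 86.9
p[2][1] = -54.87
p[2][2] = 85.98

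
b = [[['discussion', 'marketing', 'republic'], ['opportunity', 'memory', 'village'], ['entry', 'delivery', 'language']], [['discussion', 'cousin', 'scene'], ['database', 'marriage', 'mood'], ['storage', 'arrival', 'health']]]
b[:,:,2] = [['republic', 'village', 'language'], ['scene', 'mood', 'health']]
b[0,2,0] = 'entry'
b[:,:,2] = [['republic', 'village', 'language'], ['scene', 'mood', 'health']]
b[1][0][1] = 'cousin'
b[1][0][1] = 'cousin'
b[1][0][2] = 'scene'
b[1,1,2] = 'mood'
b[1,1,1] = 'marriage'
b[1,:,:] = [['discussion', 'cousin', 'scene'], ['database', 'marriage', 'mood'], ['storage', 'arrival', 'health']]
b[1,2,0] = 'storage'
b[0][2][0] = 'entry'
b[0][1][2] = 'village'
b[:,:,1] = [['marketing', 'memory', 'delivery'], ['cousin', 'marriage', 'arrival']]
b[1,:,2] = ['scene', 'mood', 'health']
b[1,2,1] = 'arrival'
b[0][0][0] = 'discussion'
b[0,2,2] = 'language'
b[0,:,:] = [['discussion', 'marketing', 'republic'], ['opportunity', 'memory', 'village'], ['entry', 'delivery', 'language']]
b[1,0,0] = 'discussion'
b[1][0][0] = 'discussion'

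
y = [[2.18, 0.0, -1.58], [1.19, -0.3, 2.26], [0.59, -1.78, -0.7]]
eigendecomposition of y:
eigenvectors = [[0.92+0.00j, (-0.17+0.22j), (-0.17-0.22j)], [0.39+0.00j, (0.73+0j), (0.73-0j)], [(-0.05+0j), (0.01+0.62j), (0.01-0.62j)]]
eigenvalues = [(2.26+0j), (-0.54+2.27j), (-0.54-2.27j)]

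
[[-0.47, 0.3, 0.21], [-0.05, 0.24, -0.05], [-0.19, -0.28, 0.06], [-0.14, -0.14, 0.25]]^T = [[-0.47, -0.05, -0.19, -0.14], [0.30, 0.24, -0.28, -0.14], [0.21, -0.05, 0.06, 0.25]]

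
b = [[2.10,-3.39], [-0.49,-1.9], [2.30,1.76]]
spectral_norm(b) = 4.33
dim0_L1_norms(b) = [4.89, 7.05]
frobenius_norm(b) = 5.30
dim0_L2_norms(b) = [3.15, 4.27]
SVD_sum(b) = [[0.9, -3.68], [0.41, -1.68], [-0.28, 1.13]] + [[1.20, 0.29],  [-0.9, -0.22],  [2.58, 0.63]]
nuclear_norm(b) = 7.40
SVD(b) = [[-0.88, 0.40], [-0.4, -0.30], [0.27, 0.86]] @ diag([4.326803387806111, 3.068969280274659]) @ [[-0.24, 0.97], [0.97, 0.24]]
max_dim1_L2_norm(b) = 3.99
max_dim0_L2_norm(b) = 4.27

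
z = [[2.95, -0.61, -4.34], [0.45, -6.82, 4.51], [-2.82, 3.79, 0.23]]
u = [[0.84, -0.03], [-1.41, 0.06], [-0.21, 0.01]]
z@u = [[4.25, -0.17], [9.05, -0.38], [-7.76, 0.31]]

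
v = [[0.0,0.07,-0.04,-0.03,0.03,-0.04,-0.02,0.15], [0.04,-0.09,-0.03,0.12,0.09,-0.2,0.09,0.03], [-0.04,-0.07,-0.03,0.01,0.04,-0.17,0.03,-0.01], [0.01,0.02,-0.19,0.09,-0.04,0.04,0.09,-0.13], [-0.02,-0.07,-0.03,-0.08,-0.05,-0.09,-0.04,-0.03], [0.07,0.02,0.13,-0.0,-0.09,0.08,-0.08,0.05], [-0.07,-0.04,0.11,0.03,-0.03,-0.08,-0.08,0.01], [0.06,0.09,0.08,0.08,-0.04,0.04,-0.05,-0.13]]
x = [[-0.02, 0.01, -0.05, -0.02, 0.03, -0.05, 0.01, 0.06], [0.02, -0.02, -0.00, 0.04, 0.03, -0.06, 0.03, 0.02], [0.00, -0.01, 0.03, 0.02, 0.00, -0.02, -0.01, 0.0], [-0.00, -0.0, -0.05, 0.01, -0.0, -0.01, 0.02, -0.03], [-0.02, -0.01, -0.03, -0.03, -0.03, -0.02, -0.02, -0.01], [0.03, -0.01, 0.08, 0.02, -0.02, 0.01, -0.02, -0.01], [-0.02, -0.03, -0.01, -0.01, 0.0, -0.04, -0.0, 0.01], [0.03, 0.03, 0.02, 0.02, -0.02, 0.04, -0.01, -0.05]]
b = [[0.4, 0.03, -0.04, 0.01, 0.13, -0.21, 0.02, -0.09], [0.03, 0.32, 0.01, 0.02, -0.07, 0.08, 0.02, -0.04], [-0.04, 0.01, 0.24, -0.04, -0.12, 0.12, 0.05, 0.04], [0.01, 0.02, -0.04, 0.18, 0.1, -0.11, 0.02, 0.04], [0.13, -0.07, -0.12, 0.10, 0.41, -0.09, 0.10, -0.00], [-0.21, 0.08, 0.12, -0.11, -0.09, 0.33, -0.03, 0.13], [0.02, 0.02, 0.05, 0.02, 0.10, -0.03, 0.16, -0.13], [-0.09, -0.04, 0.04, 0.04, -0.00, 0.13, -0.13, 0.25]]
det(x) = -0.00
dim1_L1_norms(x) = [0.25, 0.22, 0.09, 0.12, 0.17, 0.2, 0.12, 0.22]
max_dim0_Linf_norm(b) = 0.41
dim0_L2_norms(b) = [0.48, 0.34, 0.31, 0.24, 0.48, 0.46, 0.24, 0.33]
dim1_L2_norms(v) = [0.18, 0.29, 0.2, 0.27, 0.16, 0.21, 0.18, 0.22]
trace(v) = -0.21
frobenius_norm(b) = 1.05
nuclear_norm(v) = 1.44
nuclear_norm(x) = 0.46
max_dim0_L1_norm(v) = 0.74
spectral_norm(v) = 0.39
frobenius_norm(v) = 0.62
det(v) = 0.00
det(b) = -0.00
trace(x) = -0.07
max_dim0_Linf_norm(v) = 0.2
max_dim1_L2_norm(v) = 0.29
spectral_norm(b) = 0.80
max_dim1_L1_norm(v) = 0.69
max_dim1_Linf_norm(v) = 0.2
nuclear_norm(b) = 2.29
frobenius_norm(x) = 0.22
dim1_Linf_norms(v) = [0.15, 0.2, 0.17, 0.19, 0.09, 0.13, 0.11, 0.13]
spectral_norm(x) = 0.16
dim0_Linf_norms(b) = [0.4, 0.32, 0.24, 0.18, 0.41, 0.33, 0.16, 0.25]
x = b @ v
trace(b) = 2.29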